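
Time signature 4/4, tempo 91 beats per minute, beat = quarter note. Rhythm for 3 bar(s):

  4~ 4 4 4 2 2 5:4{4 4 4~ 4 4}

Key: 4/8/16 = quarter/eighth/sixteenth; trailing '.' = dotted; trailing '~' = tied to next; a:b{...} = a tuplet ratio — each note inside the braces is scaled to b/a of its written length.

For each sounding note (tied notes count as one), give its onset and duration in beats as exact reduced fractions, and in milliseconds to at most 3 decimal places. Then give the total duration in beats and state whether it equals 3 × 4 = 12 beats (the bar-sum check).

1) 0.0ms=0b +1318.681ms=2b
2) 1318.681ms=2b +659.341ms=1b
3) 1978.022ms=3b +659.341ms=1b
4) 2637.363ms=4b +1318.681ms=2b
5) 3956.044ms=6b +1318.681ms=2b
6) 5274.725ms=8b +527.473ms=4/5b
7) 5802.198ms=44/5b +527.473ms=4/5b
8) 6329.67ms=48/5b +1054.945ms=8/5b
9) 7384.615ms=56/5b +527.473ms=4/5b
Σ=12b of 12 (91bpm 4/4) — PASS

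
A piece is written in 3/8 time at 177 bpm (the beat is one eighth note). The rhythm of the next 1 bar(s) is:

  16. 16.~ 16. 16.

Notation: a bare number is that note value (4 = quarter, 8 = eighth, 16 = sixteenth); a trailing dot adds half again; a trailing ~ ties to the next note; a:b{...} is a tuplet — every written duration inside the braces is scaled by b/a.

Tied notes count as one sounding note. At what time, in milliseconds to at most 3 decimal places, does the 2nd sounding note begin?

note 2 onset = 3/4b = 254.237ms

1. 0.0ms @ 0 + 254.237ms (3/4)
2. 254.237ms @ 3/4 + 508.475ms (3/2)
3. 762.712ms @ 9/4 + 254.237ms (3/4)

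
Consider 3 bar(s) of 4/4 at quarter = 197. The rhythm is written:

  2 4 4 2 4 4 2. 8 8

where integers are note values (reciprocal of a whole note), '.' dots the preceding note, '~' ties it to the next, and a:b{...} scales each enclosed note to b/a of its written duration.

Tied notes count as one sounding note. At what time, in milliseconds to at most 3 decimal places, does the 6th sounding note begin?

note 6 onset = 7b = 2131.98ms

1. 0.0ms @ 0 + 609.137ms (2)
2. 609.137ms @ 2 + 304.569ms (1)
3. 913.706ms @ 3 + 304.569ms (1)
4. 1218.274ms @ 4 + 609.137ms (2)
5. 1827.411ms @ 6 + 304.569ms (1)
6. 2131.98ms @ 7 + 304.569ms (1)
7. 2436.548ms @ 8 + 913.706ms (3)
8. 3350.254ms @ 11 + 152.284ms (1/2)
9. 3502.538ms @ 23/2 + 152.284ms (1/2)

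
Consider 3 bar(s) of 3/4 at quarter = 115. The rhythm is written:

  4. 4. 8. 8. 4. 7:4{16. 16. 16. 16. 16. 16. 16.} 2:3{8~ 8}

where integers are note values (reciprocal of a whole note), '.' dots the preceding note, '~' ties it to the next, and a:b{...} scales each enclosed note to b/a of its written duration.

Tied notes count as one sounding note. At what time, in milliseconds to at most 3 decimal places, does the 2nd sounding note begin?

note 2 onset = 3/2b = 782.609ms

1. 0.0ms @ 0 + 782.609ms (3/2)
2. 782.609ms @ 3/2 + 782.609ms (3/2)
3. 1565.217ms @ 3 + 391.304ms (3/4)
4. 1956.522ms @ 15/4 + 391.304ms (3/4)
5. 2347.826ms @ 9/2 + 782.609ms (3/2)
6. 3130.435ms @ 6 + 111.801ms (3/14)
7. 3242.236ms @ 87/14 + 111.801ms (3/14)
8. 3354.037ms @ 45/7 + 111.801ms (3/14)
9. 3465.839ms @ 93/14 + 111.801ms (3/14)
10. 3577.64ms @ 48/7 + 111.801ms (3/14)
11. 3689.441ms @ 99/14 + 111.801ms (3/14)
12. 3801.242ms @ 51/7 + 111.801ms (3/14)
13. 3913.043ms @ 15/2 + 782.609ms (3/2)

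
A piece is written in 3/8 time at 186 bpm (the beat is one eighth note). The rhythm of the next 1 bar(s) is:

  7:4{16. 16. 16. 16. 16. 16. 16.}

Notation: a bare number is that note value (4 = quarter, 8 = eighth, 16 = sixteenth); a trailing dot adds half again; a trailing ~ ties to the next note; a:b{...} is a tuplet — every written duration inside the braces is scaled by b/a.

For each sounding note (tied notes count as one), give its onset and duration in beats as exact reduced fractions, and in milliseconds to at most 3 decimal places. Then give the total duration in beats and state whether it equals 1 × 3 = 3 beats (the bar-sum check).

1) 0.0ms=0b +138.249ms=3/7b
2) 138.249ms=3/7b +138.249ms=3/7b
3) 276.498ms=6/7b +138.249ms=3/7b
4) 414.747ms=9/7b +138.249ms=3/7b
5) 552.995ms=12/7b +138.249ms=3/7b
6) 691.244ms=15/7b +138.249ms=3/7b
7) 829.493ms=18/7b +138.249ms=3/7b
Σ=3b of 3 (186bpm 3/8) — PASS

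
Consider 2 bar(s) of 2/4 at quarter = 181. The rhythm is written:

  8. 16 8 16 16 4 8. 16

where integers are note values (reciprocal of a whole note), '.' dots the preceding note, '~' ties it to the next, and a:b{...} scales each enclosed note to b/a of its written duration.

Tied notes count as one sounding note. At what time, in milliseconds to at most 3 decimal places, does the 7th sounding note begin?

note 7 onset = 3b = 994.475ms

1. 0.0ms @ 0 + 248.619ms (3/4)
2. 248.619ms @ 3/4 + 82.873ms (1/4)
3. 331.492ms @ 1 + 165.746ms (1/2)
4. 497.238ms @ 3/2 + 82.873ms (1/4)
5. 580.11ms @ 7/4 + 82.873ms (1/4)
6. 662.983ms @ 2 + 331.492ms (1)
7. 994.475ms @ 3 + 248.619ms (3/4)
8. 1243.094ms @ 15/4 + 82.873ms (1/4)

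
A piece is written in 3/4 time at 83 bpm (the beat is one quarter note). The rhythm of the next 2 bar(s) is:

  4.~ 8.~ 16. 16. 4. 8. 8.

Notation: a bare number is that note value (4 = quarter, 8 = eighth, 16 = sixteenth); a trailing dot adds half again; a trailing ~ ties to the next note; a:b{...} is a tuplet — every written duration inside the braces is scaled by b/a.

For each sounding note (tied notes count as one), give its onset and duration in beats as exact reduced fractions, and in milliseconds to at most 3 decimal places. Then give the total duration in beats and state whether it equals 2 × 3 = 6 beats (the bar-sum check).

1) 0.0ms=0b +1897.59ms=21/8b
2) 1897.59ms=21/8b +271.084ms=3/8b
3) 2168.675ms=3b +1084.337ms=3/2b
4) 3253.012ms=9/2b +542.169ms=3/4b
5) 3795.181ms=21/4b +542.169ms=3/4b
Σ=6b of 6 (83bpm 3/4) — PASS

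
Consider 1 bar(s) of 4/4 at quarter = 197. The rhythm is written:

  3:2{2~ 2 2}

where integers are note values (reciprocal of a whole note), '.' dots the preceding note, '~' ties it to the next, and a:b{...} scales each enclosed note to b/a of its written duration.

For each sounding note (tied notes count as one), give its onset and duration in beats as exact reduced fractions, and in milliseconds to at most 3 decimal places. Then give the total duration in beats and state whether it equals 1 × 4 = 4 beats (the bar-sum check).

1) 0.0ms=0b +812.183ms=8/3b
2) 812.183ms=8/3b +406.091ms=4/3b
Σ=4b of 4 (197bpm 4/4) — PASS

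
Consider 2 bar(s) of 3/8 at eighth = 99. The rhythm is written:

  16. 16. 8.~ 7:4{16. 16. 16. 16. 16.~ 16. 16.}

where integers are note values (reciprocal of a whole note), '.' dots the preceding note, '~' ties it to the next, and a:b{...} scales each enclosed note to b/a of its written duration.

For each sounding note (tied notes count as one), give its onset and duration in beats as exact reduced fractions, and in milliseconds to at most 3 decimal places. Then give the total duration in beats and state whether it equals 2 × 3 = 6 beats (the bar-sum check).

1) 0.0ms=0b +454.545ms=3/4b
2) 454.545ms=3/4b +454.545ms=3/4b
3) 909.091ms=3/2b +1168.831ms=27/14b
4) 2077.922ms=24/7b +259.74ms=3/7b
5) 2337.662ms=27/7b +259.74ms=3/7b
6) 2597.403ms=30/7b +259.74ms=3/7b
7) 2857.143ms=33/7b +519.481ms=6/7b
8) 3376.623ms=39/7b +259.74ms=3/7b
Σ=6b of 6 (99bpm 3/8) — PASS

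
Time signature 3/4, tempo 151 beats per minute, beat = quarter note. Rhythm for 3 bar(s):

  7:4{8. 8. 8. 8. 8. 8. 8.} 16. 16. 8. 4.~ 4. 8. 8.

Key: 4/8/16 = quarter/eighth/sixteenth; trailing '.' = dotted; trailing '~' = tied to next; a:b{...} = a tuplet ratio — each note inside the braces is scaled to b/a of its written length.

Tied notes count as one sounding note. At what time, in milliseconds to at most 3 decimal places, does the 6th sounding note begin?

note 6 onset = 15/7b = 851.466ms

1. 0.0ms @ 0 + 170.293ms (3/7)
2. 170.293ms @ 3/7 + 170.293ms (3/7)
3. 340.587ms @ 6/7 + 170.293ms (3/7)
4. 510.88ms @ 9/7 + 170.293ms (3/7)
5. 681.173ms @ 12/7 + 170.293ms (3/7)
6. 851.466ms @ 15/7 + 170.293ms (3/7)
7. 1021.76ms @ 18/7 + 170.293ms (3/7)
8. 1192.053ms @ 3 + 149.007ms (3/8)
9. 1341.06ms @ 27/8 + 149.007ms (3/8)
10. 1490.066ms @ 15/4 + 298.013ms (3/4)
11. 1788.079ms @ 9/2 + 1192.053ms (3)
12. 2980.132ms @ 15/2 + 298.013ms (3/4)
13. 3278.146ms @ 33/4 + 298.013ms (3/4)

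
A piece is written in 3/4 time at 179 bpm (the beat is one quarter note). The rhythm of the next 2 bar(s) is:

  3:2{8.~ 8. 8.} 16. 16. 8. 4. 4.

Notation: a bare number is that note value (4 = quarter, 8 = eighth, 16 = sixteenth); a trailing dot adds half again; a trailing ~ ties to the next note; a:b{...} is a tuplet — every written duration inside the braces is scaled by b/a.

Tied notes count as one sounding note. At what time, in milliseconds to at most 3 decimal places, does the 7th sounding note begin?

1. 0.0ms @ 0 + 335.196ms (1)
2. 335.196ms @ 1 + 167.598ms (1/2)
3. 502.793ms @ 3/2 + 125.698ms (3/8)
4. 628.492ms @ 15/8 + 125.698ms (3/8)
5. 754.19ms @ 9/4 + 251.397ms (3/4)
6. 1005.587ms @ 3 + 502.793ms (3/2)
7. 1508.38ms @ 9/2 + 502.793ms (3/2)

note 7 onset = 9/2b = 1508.38ms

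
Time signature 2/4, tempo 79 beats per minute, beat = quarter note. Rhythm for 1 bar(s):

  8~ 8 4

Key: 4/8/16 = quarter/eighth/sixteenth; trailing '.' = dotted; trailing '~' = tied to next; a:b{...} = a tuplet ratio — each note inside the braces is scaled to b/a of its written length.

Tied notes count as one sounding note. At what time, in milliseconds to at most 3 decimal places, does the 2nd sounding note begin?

1. 0.0ms @ 0 + 759.494ms (1)
2. 759.494ms @ 1 + 759.494ms (1)

note 2 onset = 1b = 759.494ms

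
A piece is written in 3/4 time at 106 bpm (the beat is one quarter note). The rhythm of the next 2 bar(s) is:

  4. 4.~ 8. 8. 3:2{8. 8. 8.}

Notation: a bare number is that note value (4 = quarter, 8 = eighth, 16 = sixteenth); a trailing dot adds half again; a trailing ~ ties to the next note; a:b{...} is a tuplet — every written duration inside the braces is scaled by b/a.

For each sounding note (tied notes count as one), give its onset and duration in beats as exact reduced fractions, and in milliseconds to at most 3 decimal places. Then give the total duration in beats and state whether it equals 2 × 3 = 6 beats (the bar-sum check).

1) 0.0ms=0b +849.057ms=3/2b
2) 849.057ms=3/2b +1273.585ms=9/4b
3) 2122.642ms=15/4b +424.528ms=3/4b
4) 2547.17ms=9/2b +283.019ms=1/2b
5) 2830.189ms=5b +283.019ms=1/2b
6) 3113.208ms=11/2b +283.019ms=1/2b
Σ=6b of 6 (106bpm 3/4) — PASS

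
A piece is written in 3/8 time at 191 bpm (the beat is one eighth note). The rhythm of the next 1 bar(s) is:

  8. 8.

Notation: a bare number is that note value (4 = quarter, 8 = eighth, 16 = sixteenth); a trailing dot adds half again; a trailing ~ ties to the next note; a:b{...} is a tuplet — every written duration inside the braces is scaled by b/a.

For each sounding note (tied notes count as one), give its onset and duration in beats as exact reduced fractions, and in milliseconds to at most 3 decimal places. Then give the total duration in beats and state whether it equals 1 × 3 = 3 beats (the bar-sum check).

1) 0.0ms=0b +471.204ms=3/2b
2) 471.204ms=3/2b +471.204ms=3/2b
Σ=3b of 3 (191bpm 3/8) — PASS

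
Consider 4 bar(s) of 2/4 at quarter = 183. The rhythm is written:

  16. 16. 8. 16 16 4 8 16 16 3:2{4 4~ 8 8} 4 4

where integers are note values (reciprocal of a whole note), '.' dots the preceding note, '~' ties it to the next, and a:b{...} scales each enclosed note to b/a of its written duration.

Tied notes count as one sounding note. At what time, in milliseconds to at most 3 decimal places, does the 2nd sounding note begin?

1. 0.0ms @ 0 + 122.951ms (3/8)
2. 122.951ms @ 3/8 + 122.951ms (3/8)
3. 245.902ms @ 3/4 + 245.902ms (3/4)
4. 491.803ms @ 3/2 + 81.967ms (1/4)
5. 573.77ms @ 7/4 + 81.967ms (1/4)
6. 655.738ms @ 2 + 327.869ms (1)
7. 983.607ms @ 3 + 163.934ms (1/2)
8. 1147.541ms @ 7/2 + 81.967ms (1/4)
9. 1229.508ms @ 15/4 + 81.967ms (1/4)
10. 1311.475ms @ 4 + 218.579ms (2/3)
11. 1530.055ms @ 14/3 + 327.869ms (1)
12. 1857.923ms @ 17/3 + 109.29ms (1/3)
13. 1967.213ms @ 6 + 327.869ms (1)
14. 2295.082ms @ 7 + 327.869ms (1)

note 2 onset = 3/8b = 122.951ms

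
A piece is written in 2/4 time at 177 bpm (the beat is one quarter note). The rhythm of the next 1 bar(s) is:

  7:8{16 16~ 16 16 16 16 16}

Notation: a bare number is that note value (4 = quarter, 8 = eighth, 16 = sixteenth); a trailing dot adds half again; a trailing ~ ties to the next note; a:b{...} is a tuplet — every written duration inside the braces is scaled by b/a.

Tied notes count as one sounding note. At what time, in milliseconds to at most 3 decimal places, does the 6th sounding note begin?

1. 0.0ms @ 0 + 96.852ms (2/7)
2. 96.852ms @ 2/7 + 193.705ms (4/7)
3. 290.557ms @ 6/7 + 96.852ms (2/7)
4. 387.409ms @ 8/7 + 96.852ms (2/7)
5. 484.262ms @ 10/7 + 96.852ms (2/7)
6. 581.114ms @ 12/7 + 96.852ms (2/7)

note 6 onset = 12/7b = 581.114ms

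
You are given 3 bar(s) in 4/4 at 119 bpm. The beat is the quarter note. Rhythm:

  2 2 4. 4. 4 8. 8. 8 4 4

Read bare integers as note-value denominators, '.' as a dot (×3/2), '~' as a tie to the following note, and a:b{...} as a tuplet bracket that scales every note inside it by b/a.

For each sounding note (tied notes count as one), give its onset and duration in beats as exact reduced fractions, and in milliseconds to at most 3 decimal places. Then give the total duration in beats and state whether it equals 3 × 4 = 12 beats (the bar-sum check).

1) 0.0ms=0b +1008.403ms=2b
2) 1008.403ms=2b +1008.403ms=2b
3) 2016.807ms=4b +756.303ms=3/2b
4) 2773.109ms=11/2b +756.303ms=3/2b
5) 3529.412ms=7b +504.202ms=1b
6) 4033.613ms=8b +378.151ms=3/4b
7) 4411.765ms=35/4b +378.151ms=3/4b
8) 4789.916ms=19/2b +252.101ms=1/2b
9) 5042.017ms=10b +504.202ms=1b
10) 5546.218ms=11b +504.202ms=1b
Σ=12b of 12 (119bpm 4/4) — PASS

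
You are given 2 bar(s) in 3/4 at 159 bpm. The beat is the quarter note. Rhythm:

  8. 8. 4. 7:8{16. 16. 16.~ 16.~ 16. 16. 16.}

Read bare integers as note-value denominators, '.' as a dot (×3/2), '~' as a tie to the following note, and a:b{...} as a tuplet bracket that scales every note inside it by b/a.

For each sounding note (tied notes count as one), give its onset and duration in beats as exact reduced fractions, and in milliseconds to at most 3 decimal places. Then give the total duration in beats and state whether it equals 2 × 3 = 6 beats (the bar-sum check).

1) 0.0ms=0b +283.019ms=3/4b
2) 283.019ms=3/4b +283.019ms=3/4b
3) 566.038ms=3/2b +566.038ms=3/2b
4) 1132.075ms=3b +161.725ms=3/7b
5) 1293.801ms=24/7b +161.725ms=3/7b
6) 1455.526ms=27/7b +485.175ms=9/7b
7) 1940.701ms=36/7b +161.725ms=3/7b
8) 2102.426ms=39/7b +161.725ms=3/7b
Σ=6b of 6 (159bpm 3/4) — PASS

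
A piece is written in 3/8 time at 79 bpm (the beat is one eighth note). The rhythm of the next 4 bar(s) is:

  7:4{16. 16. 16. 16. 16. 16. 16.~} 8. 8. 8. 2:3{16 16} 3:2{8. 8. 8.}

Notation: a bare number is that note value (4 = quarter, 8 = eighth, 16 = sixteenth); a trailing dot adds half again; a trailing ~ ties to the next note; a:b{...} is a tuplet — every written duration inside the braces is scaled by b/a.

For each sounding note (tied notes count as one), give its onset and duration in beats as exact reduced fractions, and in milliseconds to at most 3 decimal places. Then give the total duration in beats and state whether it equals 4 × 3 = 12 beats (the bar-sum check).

1) 0.0ms=0b +325.497ms=3/7b
2) 325.497ms=3/7b +325.497ms=3/7b
3) 650.995ms=6/7b +325.497ms=3/7b
4) 976.492ms=9/7b +325.497ms=3/7b
5) 1301.989ms=12/7b +325.497ms=3/7b
6) 1627.486ms=15/7b +325.497ms=3/7b
7) 1952.984ms=18/7b +1464.738ms=27/14b
8) 3417.722ms=9/2b +1139.241ms=3/2b
9) 4556.962ms=6b +1139.241ms=3/2b
10) 5696.203ms=15/2b +569.62ms=3/4b
11) 6265.823ms=33/4b +569.62ms=3/4b
12) 6835.443ms=9b +759.494ms=1b
13) 7594.937ms=10b +759.494ms=1b
14) 8354.43ms=11b +759.494ms=1b
Σ=12b of 12 (79bpm 3/8) — PASS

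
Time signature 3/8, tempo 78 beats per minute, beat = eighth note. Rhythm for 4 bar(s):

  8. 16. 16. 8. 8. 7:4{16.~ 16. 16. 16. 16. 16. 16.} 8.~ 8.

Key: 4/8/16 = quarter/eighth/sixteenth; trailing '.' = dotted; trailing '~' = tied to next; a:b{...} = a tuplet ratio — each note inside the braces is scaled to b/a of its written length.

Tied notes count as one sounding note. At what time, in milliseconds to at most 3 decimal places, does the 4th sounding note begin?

1. 0.0ms @ 0 + 1153.846ms (3/2)
2. 1153.846ms @ 3/2 + 576.923ms (3/4)
3. 1730.769ms @ 9/4 + 576.923ms (3/4)
4. 2307.692ms @ 3 + 1153.846ms (3/2)
5. 3461.538ms @ 9/2 + 1153.846ms (3/2)
6. 4615.385ms @ 6 + 659.341ms (6/7)
7. 5274.725ms @ 48/7 + 329.67ms (3/7)
8. 5604.396ms @ 51/7 + 329.67ms (3/7)
9. 5934.066ms @ 54/7 + 329.67ms (3/7)
10. 6263.736ms @ 57/7 + 329.67ms (3/7)
11. 6593.407ms @ 60/7 + 329.67ms (3/7)
12. 6923.077ms @ 9 + 2307.692ms (3)

note 4 onset = 3b = 2307.692ms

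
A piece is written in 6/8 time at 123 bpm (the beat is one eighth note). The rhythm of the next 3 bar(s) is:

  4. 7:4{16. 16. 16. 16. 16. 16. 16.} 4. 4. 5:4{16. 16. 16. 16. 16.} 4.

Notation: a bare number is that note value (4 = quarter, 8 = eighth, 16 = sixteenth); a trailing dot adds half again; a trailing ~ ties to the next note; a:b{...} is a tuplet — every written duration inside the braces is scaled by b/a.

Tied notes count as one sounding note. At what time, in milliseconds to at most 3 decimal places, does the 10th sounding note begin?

note 10 onset = 9b = 4390.244ms

1. 0.0ms @ 0 + 1463.415ms (3)
2. 1463.415ms @ 3 + 209.059ms (3/7)
3. 1672.474ms @ 24/7 + 209.059ms (3/7)
4. 1881.533ms @ 27/7 + 209.059ms (3/7)
5. 2090.592ms @ 30/7 + 209.059ms (3/7)
6. 2299.652ms @ 33/7 + 209.059ms (3/7)
7. 2508.711ms @ 36/7 + 209.059ms (3/7)
8. 2717.77ms @ 39/7 + 209.059ms (3/7)
9. 2926.829ms @ 6 + 1463.415ms (3)
10. 4390.244ms @ 9 + 1463.415ms (3)
11. 5853.659ms @ 12 + 292.683ms (3/5)
12. 6146.341ms @ 63/5 + 292.683ms (3/5)
13. 6439.024ms @ 66/5 + 292.683ms (3/5)
14. 6731.707ms @ 69/5 + 292.683ms (3/5)
15. 7024.39ms @ 72/5 + 292.683ms (3/5)
16. 7317.073ms @ 15 + 1463.415ms (3)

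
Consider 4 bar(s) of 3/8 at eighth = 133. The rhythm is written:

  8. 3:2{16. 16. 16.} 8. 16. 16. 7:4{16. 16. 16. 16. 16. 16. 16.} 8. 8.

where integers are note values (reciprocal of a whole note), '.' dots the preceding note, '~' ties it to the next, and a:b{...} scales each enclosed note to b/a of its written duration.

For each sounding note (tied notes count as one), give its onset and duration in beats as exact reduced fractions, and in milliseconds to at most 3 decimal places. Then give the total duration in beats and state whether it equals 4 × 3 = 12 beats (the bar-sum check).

1) 0.0ms=0b +676.692ms=3/2b
2) 676.692ms=3/2b +225.564ms=1/2b
3) 902.256ms=2b +225.564ms=1/2b
4) 1127.82ms=5/2b +225.564ms=1/2b
5) 1353.383ms=3b +676.692ms=3/2b
6) 2030.075ms=9/2b +338.346ms=3/4b
7) 2368.421ms=21/4b +338.346ms=3/4b
8) 2706.767ms=6b +193.34ms=3/7b
9) 2900.107ms=45/7b +193.34ms=3/7b
10) 3093.448ms=48/7b +193.34ms=3/7b
11) 3286.788ms=51/7b +193.34ms=3/7b
12) 3480.129ms=54/7b +193.34ms=3/7b
13) 3673.469ms=57/7b +193.34ms=3/7b
14) 3866.81ms=60/7b +193.34ms=3/7b
15) 4060.15ms=9b +676.692ms=3/2b
16) 4736.842ms=21/2b +676.692ms=3/2b
Σ=12b of 12 (133bpm 3/8) — PASS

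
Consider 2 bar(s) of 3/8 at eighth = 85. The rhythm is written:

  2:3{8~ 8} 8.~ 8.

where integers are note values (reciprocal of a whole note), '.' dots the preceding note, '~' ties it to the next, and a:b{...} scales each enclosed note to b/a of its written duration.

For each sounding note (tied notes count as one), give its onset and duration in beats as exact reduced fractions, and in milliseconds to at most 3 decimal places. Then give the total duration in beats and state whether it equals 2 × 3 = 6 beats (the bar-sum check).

1) 0.0ms=0b +2117.647ms=3b
2) 2117.647ms=3b +2117.647ms=3b
Σ=6b of 6 (85bpm 3/8) — PASS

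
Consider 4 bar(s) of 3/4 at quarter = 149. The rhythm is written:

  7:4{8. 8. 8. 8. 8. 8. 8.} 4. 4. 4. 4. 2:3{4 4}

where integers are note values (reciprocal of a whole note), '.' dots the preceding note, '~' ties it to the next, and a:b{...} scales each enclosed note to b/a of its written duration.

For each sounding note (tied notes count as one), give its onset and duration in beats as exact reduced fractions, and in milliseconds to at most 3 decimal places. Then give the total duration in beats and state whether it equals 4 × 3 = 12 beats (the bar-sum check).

1) 0.0ms=0b +172.579ms=3/7b
2) 172.579ms=3/7b +172.579ms=3/7b
3) 345.158ms=6/7b +172.579ms=3/7b
4) 517.737ms=9/7b +172.579ms=3/7b
5) 690.316ms=12/7b +172.579ms=3/7b
6) 862.895ms=15/7b +172.579ms=3/7b
7) 1035.475ms=18/7b +172.579ms=3/7b
8) 1208.054ms=3b +604.027ms=3/2b
9) 1812.081ms=9/2b +604.027ms=3/2b
10) 2416.107ms=6b +604.027ms=3/2b
11) 3020.134ms=15/2b +604.027ms=3/2b
12) 3624.161ms=9b +604.027ms=3/2b
13) 4228.188ms=21/2b +604.027ms=3/2b
Σ=12b of 12 (149bpm 3/4) — PASS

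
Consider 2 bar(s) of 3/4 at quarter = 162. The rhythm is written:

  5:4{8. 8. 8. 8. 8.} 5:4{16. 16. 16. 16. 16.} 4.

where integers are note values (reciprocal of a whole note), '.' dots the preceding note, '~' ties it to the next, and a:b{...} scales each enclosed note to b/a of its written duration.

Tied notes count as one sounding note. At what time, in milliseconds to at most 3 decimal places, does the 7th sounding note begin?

note 7 onset = 33/10b = 1222.222ms

1. 0.0ms @ 0 + 222.222ms (3/5)
2. 222.222ms @ 3/5 + 222.222ms (3/5)
3. 444.444ms @ 6/5 + 222.222ms (3/5)
4. 666.667ms @ 9/5 + 222.222ms (3/5)
5. 888.889ms @ 12/5 + 222.222ms (3/5)
6. 1111.111ms @ 3 + 111.111ms (3/10)
7. 1222.222ms @ 33/10 + 111.111ms (3/10)
8. 1333.333ms @ 18/5 + 111.111ms (3/10)
9. 1444.444ms @ 39/10 + 111.111ms (3/10)
10. 1555.556ms @ 21/5 + 111.111ms (3/10)
11. 1666.667ms @ 9/2 + 555.556ms (3/2)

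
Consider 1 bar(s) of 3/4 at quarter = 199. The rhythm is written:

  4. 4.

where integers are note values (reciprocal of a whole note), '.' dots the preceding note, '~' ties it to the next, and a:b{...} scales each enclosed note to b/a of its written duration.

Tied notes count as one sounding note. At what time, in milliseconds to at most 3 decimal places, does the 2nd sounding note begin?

1. 0.0ms @ 0 + 452.261ms (3/2)
2. 452.261ms @ 3/2 + 452.261ms (3/2)

note 2 onset = 3/2b = 452.261ms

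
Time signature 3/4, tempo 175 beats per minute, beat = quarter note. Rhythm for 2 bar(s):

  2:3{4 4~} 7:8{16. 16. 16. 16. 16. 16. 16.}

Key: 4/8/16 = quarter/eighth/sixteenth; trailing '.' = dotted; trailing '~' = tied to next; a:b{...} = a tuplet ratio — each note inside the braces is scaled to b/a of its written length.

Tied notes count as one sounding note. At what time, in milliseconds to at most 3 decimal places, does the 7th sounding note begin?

1. 0.0ms @ 0 + 514.286ms (3/2)
2. 514.286ms @ 3/2 + 661.224ms (27/14)
3. 1175.51ms @ 24/7 + 146.939ms (3/7)
4. 1322.449ms @ 27/7 + 146.939ms (3/7)
5. 1469.388ms @ 30/7 + 146.939ms (3/7)
6. 1616.327ms @ 33/7 + 146.939ms (3/7)
7. 1763.265ms @ 36/7 + 146.939ms (3/7)
8. 1910.204ms @ 39/7 + 146.939ms (3/7)

note 7 onset = 36/7b = 1763.265ms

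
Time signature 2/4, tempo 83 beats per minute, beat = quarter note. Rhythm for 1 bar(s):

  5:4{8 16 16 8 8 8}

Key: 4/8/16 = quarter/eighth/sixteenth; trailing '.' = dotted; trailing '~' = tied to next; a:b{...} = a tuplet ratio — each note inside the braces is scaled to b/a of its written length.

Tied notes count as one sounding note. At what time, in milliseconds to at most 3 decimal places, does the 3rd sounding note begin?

1. 0.0ms @ 0 + 289.157ms (2/5)
2. 289.157ms @ 2/5 + 144.578ms (1/5)
3. 433.735ms @ 3/5 + 144.578ms (1/5)
4. 578.313ms @ 4/5 + 289.157ms (2/5)
5. 867.47ms @ 6/5 + 289.157ms (2/5)
6. 1156.627ms @ 8/5 + 289.157ms (2/5)

note 3 onset = 3/5b = 433.735ms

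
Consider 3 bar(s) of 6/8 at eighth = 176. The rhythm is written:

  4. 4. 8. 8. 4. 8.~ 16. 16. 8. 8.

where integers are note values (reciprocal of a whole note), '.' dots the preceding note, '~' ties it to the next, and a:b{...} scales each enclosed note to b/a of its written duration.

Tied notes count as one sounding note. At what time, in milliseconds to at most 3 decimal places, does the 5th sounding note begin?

1. 0.0ms @ 0 + 1022.727ms (3)
2. 1022.727ms @ 3 + 1022.727ms (3)
3. 2045.455ms @ 6 + 511.364ms (3/2)
4. 2556.818ms @ 15/2 + 511.364ms (3/2)
5. 3068.182ms @ 9 + 1022.727ms (3)
6. 4090.909ms @ 12 + 767.045ms (9/4)
7. 4857.955ms @ 57/4 + 255.682ms (3/4)
8. 5113.636ms @ 15 + 511.364ms (3/2)
9. 5625.0ms @ 33/2 + 511.364ms (3/2)

note 5 onset = 9b = 3068.182ms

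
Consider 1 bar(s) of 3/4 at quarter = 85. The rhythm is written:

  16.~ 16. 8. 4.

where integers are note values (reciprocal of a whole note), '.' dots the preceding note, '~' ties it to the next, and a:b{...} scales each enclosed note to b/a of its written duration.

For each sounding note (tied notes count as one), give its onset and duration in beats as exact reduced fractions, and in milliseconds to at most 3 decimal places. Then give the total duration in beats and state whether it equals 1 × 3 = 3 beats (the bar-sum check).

1) 0.0ms=0b +529.412ms=3/4b
2) 529.412ms=3/4b +529.412ms=3/4b
3) 1058.824ms=3/2b +1058.824ms=3/2b
Σ=3b of 3 (85bpm 3/4) — PASS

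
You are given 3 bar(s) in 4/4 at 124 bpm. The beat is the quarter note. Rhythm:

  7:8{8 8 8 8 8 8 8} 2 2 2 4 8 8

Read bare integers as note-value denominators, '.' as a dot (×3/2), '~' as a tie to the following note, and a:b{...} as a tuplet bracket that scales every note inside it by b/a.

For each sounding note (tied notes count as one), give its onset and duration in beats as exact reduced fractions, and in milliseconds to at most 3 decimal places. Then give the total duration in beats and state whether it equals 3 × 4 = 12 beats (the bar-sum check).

1) 0.0ms=0b +276.498ms=4/7b
2) 276.498ms=4/7b +276.498ms=4/7b
3) 552.995ms=8/7b +276.498ms=4/7b
4) 829.493ms=12/7b +276.498ms=4/7b
5) 1105.991ms=16/7b +276.498ms=4/7b
6) 1382.488ms=20/7b +276.498ms=4/7b
7) 1658.986ms=24/7b +276.498ms=4/7b
8) 1935.484ms=4b +967.742ms=2b
9) 2903.226ms=6b +967.742ms=2b
10) 3870.968ms=8b +967.742ms=2b
11) 4838.71ms=10b +483.871ms=1b
12) 5322.581ms=11b +241.935ms=1/2b
13) 5564.516ms=23/2b +241.935ms=1/2b
Σ=12b of 12 (124bpm 4/4) — PASS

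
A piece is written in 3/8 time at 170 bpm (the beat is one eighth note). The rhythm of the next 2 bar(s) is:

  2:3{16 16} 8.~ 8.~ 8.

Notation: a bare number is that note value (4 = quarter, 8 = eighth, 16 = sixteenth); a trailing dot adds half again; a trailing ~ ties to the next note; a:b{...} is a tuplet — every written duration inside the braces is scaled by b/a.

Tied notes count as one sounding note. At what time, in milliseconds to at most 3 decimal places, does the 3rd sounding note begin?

1. 0.0ms @ 0 + 264.706ms (3/4)
2. 264.706ms @ 3/4 + 264.706ms (3/4)
3. 529.412ms @ 3/2 + 1588.235ms (9/2)

note 3 onset = 3/2b = 529.412ms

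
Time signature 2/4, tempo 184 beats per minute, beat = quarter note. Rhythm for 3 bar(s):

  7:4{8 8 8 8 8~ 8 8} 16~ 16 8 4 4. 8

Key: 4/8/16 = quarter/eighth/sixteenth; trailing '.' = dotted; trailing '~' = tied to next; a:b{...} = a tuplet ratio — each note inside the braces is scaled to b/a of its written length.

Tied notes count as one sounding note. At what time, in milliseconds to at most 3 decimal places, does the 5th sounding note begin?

1. 0.0ms @ 0 + 93.168ms (2/7)
2. 93.168ms @ 2/7 + 93.168ms (2/7)
3. 186.335ms @ 4/7 + 93.168ms (2/7)
4. 279.503ms @ 6/7 + 93.168ms (2/7)
5. 372.671ms @ 8/7 + 186.335ms (4/7)
6. 559.006ms @ 12/7 + 93.168ms (2/7)
7. 652.174ms @ 2 + 163.043ms (1/2)
8. 815.217ms @ 5/2 + 163.043ms (1/2)
9. 978.261ms @ 3 + 326.087ms (1)
10. 1304.348ms @ 4 + 489.13ms (3/2)
11. 1793.478ms @ 11/2 + 163.043ms (1/2)

note 5 onset = 8/7b = 372.671ms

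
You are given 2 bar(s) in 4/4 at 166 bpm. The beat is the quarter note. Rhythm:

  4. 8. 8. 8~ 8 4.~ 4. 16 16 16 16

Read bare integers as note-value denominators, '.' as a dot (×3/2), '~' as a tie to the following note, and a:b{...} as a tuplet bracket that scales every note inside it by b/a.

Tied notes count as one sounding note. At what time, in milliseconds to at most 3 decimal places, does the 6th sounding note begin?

1. 0.0ms @ 0 + 542.169ms (3/2)
2. 542.169ms @ 3/2 + 271.084ms (3/4)
3. 813.253ms @ 9/4 + 271.084ms (3/4)
4. 1084.337ms @ 3 + 361.446ms (1)
5. 1445.783ms @ 4 + 1084.337ms (3)
6. 2530.12ms @ 7 + 90.361ms (1/4)
7. 2620.482ms @ 29/4 + 90.361ms (1/4)
8. 2710.843ms @ 15/2 + 90.361ms (1/4)
9. 2801.205ms @ 31/4 + 90.361ms (1/4)

note 6 onset = 7b = 2530.12ms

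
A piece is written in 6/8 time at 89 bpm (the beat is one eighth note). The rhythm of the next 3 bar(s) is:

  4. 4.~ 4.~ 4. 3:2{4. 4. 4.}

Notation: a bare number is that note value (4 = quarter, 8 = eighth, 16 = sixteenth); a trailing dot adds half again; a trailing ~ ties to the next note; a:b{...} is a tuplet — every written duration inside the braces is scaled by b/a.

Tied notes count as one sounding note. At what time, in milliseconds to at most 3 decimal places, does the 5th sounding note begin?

note 5 onset = 16b = 10786.517ms

1. 0.0ms @ 0 + 2022.472ms (3)
2. 2022.472ms @ 3 + 6067.416ms (9)
3. 8089.888ms @ 12 + 1348.315ms (2)
4. 9438.202ms @ 14 + 1348.315ms (2)
5. 10786.517ms @ 16 + 1348.315ms (2)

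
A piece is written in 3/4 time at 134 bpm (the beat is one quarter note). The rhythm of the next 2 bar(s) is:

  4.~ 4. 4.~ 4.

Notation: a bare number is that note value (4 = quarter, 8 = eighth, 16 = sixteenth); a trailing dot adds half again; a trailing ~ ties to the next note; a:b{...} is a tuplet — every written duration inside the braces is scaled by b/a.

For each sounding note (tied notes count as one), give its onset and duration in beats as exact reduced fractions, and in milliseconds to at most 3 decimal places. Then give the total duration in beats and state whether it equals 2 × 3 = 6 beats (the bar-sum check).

1) 0.0ms=0b +1343.284ms=3b
2) 1343.284ms=3b +1343.284ms=3b
Σ=6b of 6 (134bpm 3/4) — PASS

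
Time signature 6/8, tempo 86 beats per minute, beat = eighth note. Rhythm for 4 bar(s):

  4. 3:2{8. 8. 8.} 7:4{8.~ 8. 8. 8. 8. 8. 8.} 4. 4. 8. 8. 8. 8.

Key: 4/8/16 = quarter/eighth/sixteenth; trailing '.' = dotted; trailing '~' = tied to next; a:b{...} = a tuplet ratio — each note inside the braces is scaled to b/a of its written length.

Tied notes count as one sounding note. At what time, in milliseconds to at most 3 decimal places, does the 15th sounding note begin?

1. 0.0ms @ 0 + 2093.023ms (3)
2. 2093.023ms @ 3 + 697.674ms (1)
3. 2790.698ms @ 4 + 697.674ms (1)
4. 3488.372ms @ 5 + 697.674ms (1)
5. 4186.047ms @ 6 + 1196.013ms (12/7)
6. 5382.06ms @ 54/7 + 598.007ms (6/7)
7. 5980.066ms @ 60/7 + 598.007ms (6/7)
8. 6578.073ms @ 66/7 + 598.007ms (6/7)
9. 7176.08ms @ 72/7 + 598.007ms (6/7)
10. 7774.086ms @ 78/7 + 598.007ms (6/7)
11. 8372.093ms @ 12 + 2093.023ms (3)
12. 10465.116ms @ 15 + 2093.023ms (3)
13. 12558.14ms @ 18 + 1046.512ms (3/2)
14. 13604.651ms @ 39/2 + 1046.512ms (3/2)
15. 14651.163ms @ 21 + 1046.512ms (3/2)
16. 15697.674ms @ 45/2 + 1046.512ms (3/2)

note 15 onset = 21b = 14651.163ms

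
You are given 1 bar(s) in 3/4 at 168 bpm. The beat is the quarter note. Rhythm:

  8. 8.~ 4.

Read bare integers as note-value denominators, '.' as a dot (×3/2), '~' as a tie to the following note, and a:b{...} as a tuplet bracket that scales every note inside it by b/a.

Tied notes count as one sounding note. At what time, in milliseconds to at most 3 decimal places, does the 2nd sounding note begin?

note 2 onset = 3/4b = 267.857ms

1. 0.0ms @ 0 + 267.857ms (3/4)
2. 267.857ms @ 3/4 + 803.571ms (9/4)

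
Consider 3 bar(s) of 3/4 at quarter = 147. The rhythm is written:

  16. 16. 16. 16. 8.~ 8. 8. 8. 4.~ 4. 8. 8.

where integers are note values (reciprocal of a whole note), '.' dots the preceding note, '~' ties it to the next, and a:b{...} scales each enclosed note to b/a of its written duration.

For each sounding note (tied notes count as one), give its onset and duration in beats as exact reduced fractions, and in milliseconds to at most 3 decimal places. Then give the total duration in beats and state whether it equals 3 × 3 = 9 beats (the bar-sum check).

1) 0.0ms=0b +153.061ms=3/8b
2) 153.061ms=3/8b +153.061ms=3/8b
3) 306.122ms=3/4b +153.061ms=3/8b
4) 459.184ms=9/8b +153.061ms=3/8b
5) 612.245ms=3/2b +612.245ms=3/2b
6) 1224.49ms=3b +306.122ms=3/4b
7) 1530.612ms=15/4b +306.122ms=3/4b
8) 1836.735ms=9/2b +1224.49ms=3b
9) 3061.224ms=15/2b +306.122ms=3/4b
10) 3367.347ms=33/4b +306.122ms=3/4b
Σ=9b of 9 (147bpm 3/4) — PASS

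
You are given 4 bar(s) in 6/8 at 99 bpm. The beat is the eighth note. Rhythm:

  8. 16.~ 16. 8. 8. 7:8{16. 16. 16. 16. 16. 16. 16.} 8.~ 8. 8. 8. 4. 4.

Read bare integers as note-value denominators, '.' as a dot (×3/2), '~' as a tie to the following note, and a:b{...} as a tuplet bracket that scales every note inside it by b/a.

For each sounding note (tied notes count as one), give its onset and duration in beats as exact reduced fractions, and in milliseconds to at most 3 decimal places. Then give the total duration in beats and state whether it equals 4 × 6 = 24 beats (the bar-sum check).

1) 0.0ms=0b +909.091ms=3/2b
2) 909.091ms=3/2b +909.091ms=3/2b
3) 1818.182ms=3b +909.091ms=3/2b
4) 2727.273ms=9/2b +909.091ms=3/2b
5) 3636.364ms=6b +519.481ms=6/7b
6) 4155.844ms=48/7b +519.481ms=6/7b
7) 4675.325ms=54/7b +519.481ms=6/7b
8) 5194.805ms=60/7b +519.481ms=6/7b
9) 5714.286ms=66/7b +519.481ms=6/7b
10) 6233.766ms=72/7b +519.481ms=6/7b
11) 6753.247ms=78/7b +519.481ms=6/7b
12) 7272.727ms=12b +1818.182ms=3b
13) 9090.909ms=15b +909.091ms=3/2b
14) 10000.0ms=33/2b +909.091ms=3/2b
15) 10909.091ms=18b +1818.182ms=3b
16) 12727.273ms=21b +1818.182ms=3b
Σ=24b of 24 (99bpm 6/8) — PASS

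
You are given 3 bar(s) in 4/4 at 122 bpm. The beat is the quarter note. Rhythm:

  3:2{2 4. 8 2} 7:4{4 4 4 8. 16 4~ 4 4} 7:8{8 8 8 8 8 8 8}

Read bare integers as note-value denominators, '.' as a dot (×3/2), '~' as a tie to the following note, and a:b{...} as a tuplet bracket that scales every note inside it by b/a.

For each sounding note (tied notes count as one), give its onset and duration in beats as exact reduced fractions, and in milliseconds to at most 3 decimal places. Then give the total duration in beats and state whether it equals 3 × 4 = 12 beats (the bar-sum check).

1) 0.0ms=0b +655.738ms=4/3b
2) 655.738ms=4/3b +491.803ms=1b
3) 1147.541ms=7/3b +163.934ms=1/3b
4) 1311.475ms=8/3b +655.738ms=4/3b
5) 1967.213ms=4b +281.03ms=4/7b
6) 2248.244ms=32/7b +281.03ms=4/7b
7) 2529.274ms=36/7b +281.03ms=4/7b
8) 2810.304ms=40/7b +210.773ms=3/7b
9) 3021.077ms=43/7b +70.258ms=1/7b
10) 3091.335ms=44/7b +562.061ms=8/7b
11) 3653.396ms=52/7b +281.03ms=4/7b
12) 3934.426ms=8b +281.03ms=4/7b
13) 4215.457ms=60/7b +281.03ms=4/7b
14) 4496.487ms=64/7b +281.03ms=4/7b
15) 4777.518ms=68/7b +281.03ms=4/7b
16) 5058.548ms=72/7b +281.03ms=4/7b
17) 5339.578ms=76/7b +281.03ms=4/7b
18) 5620.609ms=80/7b +281.03ms=4/7b
Σ=12b of 12 (122bpm 4/4) — PASS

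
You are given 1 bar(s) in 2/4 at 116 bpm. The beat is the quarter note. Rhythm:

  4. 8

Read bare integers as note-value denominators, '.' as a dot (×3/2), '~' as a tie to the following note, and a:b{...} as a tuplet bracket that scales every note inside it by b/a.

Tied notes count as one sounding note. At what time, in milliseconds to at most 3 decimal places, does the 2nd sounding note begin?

1. 0.0ms @ 0 + 775.862ms (3/2)
2. 775.862ms @ 3/2 + 258.621ms (1/2)

note 2 onset = 3/2b = 775.862ms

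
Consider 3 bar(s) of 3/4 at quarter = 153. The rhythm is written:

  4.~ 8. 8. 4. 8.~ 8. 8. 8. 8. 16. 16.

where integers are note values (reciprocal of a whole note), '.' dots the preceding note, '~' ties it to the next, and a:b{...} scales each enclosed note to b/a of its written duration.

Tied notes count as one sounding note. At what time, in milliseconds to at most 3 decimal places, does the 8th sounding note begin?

note 8 onset = 33/4b = 3235.294ms

1. 0.0ms @ 0 + 882.353ms (9/4)
2. 882.353ms @ 9/4 + 294.118ms (3/4)
3. 1176.471ms @ 3 + 588.235ms (3/2)
4. 1764.706ms @ 9/2 + 588.235ms (3/2)
5. 2352.941ms @ 6 + 294.118ms (3/4)
6. 2647.059ms @ 27/4 + 294.118ms (3/4)
7. 2941.176ms @ 15/2 + 294.118ms (3/4)
8. 3235.294ms @ 33/4 + 147.059ms (3/8)
9. 3382.353ms @ 69/8 + 147.059ms (3/8)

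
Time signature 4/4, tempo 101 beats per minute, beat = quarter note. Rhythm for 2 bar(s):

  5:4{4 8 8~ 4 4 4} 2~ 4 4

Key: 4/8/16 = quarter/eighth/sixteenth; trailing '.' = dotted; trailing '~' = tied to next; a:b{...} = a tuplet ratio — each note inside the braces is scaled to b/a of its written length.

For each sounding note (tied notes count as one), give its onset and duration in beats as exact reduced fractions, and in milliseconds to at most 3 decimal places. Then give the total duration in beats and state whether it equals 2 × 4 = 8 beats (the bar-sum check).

1) 0.0ms=0b +475.248ms=4/5b
2) 475.248ms=4/5b +237.624ms=2/5b
3) 712.871ms=6/5b +712.871ms=6/5b
4) 1425.743ms=12/5b +475.248ms=4/5b
5) 1900.99ms=16/5b +475.248ms=4/5b
6) 2376.238ms=4b +1782.178ms=3b
7) 4158.416ms=7b +594.059ms=1b
Σ=8b of 8 (101bpm 4/4) — PASS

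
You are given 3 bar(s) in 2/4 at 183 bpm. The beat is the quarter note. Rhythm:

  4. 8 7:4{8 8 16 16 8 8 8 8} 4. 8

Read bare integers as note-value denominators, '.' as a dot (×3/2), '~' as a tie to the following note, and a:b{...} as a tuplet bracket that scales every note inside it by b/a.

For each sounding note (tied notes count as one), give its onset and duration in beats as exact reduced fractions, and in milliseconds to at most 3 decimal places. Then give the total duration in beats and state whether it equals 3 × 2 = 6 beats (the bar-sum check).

1) 0.0ms=0b +491.803ms=3/2b
2) 491.803ms=3/2b +163.934ms=1/2b
3) 655.738ms=2b +93.677ms=2/7b
4) 749.415ms=16/7b +93.677ms=2/7b
5) 843.091ms=18/7b +46.838ms=1/7b
6) 889.93ms=19/7b +46.838ms=1/7b
7) 936.768ms=20/7b +93.677ms=2/7b
8) 1030.445ms=22/7b +93.677ms=2/7b
9) 1124.122ms=24/7b +93.677ms=2/7b
10) 1217.799ms=26/7b +93.677ms=2/7b
11) 1311.475ms=4b +491.803ms=3/2b
12) 1803.279ms=11/2b +163.934ms=1/2b
Σ=6b of 6 (183bpm 2/4) — PASS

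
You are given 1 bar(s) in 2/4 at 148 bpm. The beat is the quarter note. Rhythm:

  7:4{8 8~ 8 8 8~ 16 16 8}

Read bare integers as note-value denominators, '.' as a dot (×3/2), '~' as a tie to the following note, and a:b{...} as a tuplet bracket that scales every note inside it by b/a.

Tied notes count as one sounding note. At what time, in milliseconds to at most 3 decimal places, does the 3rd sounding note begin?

1. 0.0ms @ 0 + 115.83ms (2/7)
2. 115.83ms @ 2/7 + 231.66ms (4/7)
3. 347.49ms @ 6/7 + 115.83ms (2/7)
4. 463.32ms @ 8/7 + 173.745ms (3/7)
5. 637.066ms @ 11/7 + 57.915ms (1/7)
6. 694.981ms @ 12/7 + 115.83ms (2/7)

note 3 onset = 6/7b = 347.49ms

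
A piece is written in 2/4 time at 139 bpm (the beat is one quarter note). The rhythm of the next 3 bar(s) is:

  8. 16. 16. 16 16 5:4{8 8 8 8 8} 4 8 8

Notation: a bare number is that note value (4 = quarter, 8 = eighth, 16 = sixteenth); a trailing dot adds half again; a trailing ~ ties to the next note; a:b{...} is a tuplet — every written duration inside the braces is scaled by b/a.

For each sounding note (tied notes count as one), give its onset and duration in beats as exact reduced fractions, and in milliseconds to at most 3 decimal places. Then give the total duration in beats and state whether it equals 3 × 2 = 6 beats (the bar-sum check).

1) 0.0ms=0b +323.741ms=3/4b
2) 323.741ms=3/4b +161.871ms=3/8b
3) 485.612ms=9/8b +161.871ms=3/8b
4) 647.482ms=3/2b +107.914ms=1/4b
5) 755.396ms=7/4b +107.914ms=1/4b
6) 863.309ms=2b +172.662ms=2/5b
7) 1035.971ms=12/5b +172.662ms=2/5b
8) 1208.633ms=14/5b +172.662ms=2/5b
9) 1381.295ms=16/5b +172.662ms=2/5b
10) 1553.957ms=18/5b +172.662ms=2/5b
11) 1726.619ms=4b +431.655ms=1b
12) 2158.273ms=5b +215.827ms=1/2b
13) 2374.101ms=11/2b +215.827ms=1/2b
Σ=6b of 6 (139bpm 2/4) — PASS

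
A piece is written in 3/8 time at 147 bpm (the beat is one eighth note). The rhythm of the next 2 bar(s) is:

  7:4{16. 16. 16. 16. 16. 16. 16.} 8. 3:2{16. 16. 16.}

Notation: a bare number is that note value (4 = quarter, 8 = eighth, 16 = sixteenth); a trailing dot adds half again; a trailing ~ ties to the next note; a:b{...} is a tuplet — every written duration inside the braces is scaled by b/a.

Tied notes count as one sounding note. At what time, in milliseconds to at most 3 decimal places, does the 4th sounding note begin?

1. 0.0ms @ 0 + 174.927ms (3/7)
2. 174.927ms @ 3/7 + 174.927ms (3/7)
3. 349.854ms @ 6/7 + 174.927ms (3/7)
4. 524.781ms @ 9/7 + 174.927ms (3/7)
5. 699.708ms @ 12/7 + 174.927ms (3/7)
6. 874.636ms @ 15/7 + 174.927ms (3/7)
7. 1049.563ms @ 18/7 + 174.927ms (3/7)
8. 1224.49ms @ 3 + 612.245ms (3/2)
9. 1836.735ms @ 9/2 + 204.082ms (1/2)
10. 2040.816ms @ 5 + 204.082ms (1/2)
11. 2244.898ms @ 11/2 + 204.082ms (1/2)

note 4 onset = 9/7b = 524.781ms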